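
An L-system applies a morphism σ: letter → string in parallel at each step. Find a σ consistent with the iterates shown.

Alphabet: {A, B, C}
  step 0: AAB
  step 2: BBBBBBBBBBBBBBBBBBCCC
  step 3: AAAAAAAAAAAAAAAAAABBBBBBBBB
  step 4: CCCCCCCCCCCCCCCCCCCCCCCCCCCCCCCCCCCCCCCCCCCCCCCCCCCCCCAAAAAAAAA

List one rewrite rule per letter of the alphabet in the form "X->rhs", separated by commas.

A->CCC, B->A, C->BBB

  step 3 ⇒ step 4: AAAAAAAAAAAAAAAAAABBBBBBBBB ⇒ CCC·CCC·CCC·CCC·CCC·CCC·CCC·CCC·CCC·CCC·CCC·CCC·CCC·CCC·CCC·CCC·CCC·CCC·A·A·A·A·A·A·A·A·A
    A ↦ CCC
    B ↦ A
  step 2 ⇒ step 3: BBBBBBBBBBBBBBBBBBCCC ⇒ A·A·A·A·A·A·A·A·A·A·A·A·A·A·A·A·A·A·BBB·BBB·BBB
    C ↦ BBB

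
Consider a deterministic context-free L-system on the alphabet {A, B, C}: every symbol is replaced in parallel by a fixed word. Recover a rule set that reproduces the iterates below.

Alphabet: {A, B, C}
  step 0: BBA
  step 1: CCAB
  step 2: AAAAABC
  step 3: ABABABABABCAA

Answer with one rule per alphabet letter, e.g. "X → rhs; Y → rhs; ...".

  step 2 ⇒ step 3: AAAAABC ⇒ AB·AB·AB·AB·AB·C·AA
    A ↦ AB
    B ↦ C
    C ↦ AA

A->AB, B->C, C->AA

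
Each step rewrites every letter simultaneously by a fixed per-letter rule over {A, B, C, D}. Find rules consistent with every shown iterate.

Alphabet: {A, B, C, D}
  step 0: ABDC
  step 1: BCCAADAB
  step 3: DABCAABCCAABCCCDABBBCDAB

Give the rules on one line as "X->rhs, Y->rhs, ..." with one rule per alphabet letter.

A->B, B->C, C->DAB, D->CAA

  step 0 ⇒ step 1: ABDC ⇒ B·C·CAA·DAB
    A ↦ B
    B ↦ C
    C ↦ DAB
    D ↦ CAA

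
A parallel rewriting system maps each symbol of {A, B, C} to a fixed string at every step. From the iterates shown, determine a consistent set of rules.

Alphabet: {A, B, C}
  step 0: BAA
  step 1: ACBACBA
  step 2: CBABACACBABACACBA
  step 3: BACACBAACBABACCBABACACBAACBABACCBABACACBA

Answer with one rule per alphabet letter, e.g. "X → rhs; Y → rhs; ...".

  step 2 ⇒ step 3: CBABACACBABACACBA ⇒ BAC·A·CBA·A·CBA·BAC·CBA·BAC·A·CBA·A·CBA·BAC·CBA·BAC·A·CBA
    A ↦ CBA
    B ↦ A
    C ↦ BAC

A->CBA, B->A, C->BAC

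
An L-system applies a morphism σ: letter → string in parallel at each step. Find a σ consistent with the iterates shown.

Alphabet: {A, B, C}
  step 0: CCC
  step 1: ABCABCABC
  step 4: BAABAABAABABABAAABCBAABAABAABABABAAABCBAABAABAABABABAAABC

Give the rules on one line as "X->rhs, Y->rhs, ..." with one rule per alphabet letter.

A->BA, B->A, C->ABC

  step 0 ⇒ step 1: CCC ⇒ ABC·ABC·ABC
    C ↦ ABC
    A ↦ BA  (constrained at step 1)
    B ↦ A  (constrained at step 1)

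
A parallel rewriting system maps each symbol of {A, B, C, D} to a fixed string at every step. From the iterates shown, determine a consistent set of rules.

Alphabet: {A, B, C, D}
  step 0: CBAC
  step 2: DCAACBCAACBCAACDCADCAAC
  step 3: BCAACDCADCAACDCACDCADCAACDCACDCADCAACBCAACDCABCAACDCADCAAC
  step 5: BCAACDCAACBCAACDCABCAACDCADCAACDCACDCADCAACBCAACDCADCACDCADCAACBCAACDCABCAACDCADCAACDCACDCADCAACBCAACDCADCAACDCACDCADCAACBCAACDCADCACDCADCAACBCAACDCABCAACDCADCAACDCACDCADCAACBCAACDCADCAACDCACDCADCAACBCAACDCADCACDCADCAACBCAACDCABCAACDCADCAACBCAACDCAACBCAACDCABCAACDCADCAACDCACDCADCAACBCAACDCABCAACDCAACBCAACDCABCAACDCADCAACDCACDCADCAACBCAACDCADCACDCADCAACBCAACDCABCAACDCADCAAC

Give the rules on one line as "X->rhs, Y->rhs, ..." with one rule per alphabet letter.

A->DCA, B->DC, C->AC, D->BCA

  step 2 ⇒ step 3: DCAACBCAACBCAACDCADCAAC ⇒ BCA·AC·DCA·DCA·AC·DC·AC·DCA·DCA·AC·DC·AC·DCA·DCA·AC·BCA·AC·DCA·BCA·AC·DCA·DCA·AC
    A ↦ DCA
    B ↦ DC
    C ↦ AC
    D ↦ BCA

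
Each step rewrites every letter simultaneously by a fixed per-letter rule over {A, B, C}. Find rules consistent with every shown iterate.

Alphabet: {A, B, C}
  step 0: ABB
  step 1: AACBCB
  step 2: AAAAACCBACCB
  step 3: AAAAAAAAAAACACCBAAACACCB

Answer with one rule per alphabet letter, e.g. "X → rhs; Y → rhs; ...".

A->AA, B->CB, C->AC

  step 2 ⇒ step 3: AAAAACCBACCB ⇒ AA·AA·AA·AA·AA·AC·AC·CB·AA·AC·AC·CB
    A ↦ AA
    B ↦ CB
    C ↦ AC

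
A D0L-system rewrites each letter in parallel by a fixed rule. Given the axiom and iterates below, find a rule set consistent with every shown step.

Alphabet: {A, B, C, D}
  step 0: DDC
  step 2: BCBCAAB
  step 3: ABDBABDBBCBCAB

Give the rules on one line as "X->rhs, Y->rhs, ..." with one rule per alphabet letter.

A->BC, B->AB, C->DB, D->A

  step 2 ⇒ step 3: BCBCAAB ⇒ AB·DB·AB·DB·BC·BC·AB
    A ↦ BC
    B ↦ AB
    C ↦ DB
    D ↦ A  (constrained at step 0)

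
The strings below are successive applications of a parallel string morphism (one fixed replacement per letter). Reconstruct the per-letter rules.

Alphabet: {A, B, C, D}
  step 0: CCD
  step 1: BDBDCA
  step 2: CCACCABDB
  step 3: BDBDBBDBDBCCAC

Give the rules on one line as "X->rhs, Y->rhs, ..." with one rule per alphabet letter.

A->B, B->C, C->BD, D->CA

  step 2 ⇒ step 3: CCACCABDB ⇒ BD·BD·B·BD·BD·B·C·CA·C
    A ↦ B
    B ↦ C
    C ↦ BD
    D ↦ CA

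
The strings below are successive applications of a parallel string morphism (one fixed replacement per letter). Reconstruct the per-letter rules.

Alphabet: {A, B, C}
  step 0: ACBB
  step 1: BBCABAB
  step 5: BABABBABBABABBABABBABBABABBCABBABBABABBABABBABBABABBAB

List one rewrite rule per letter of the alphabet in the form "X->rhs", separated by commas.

  step 0 ⇒ step 1: ACBB ⇒ B·BC·AB·AB
    A ↦ B
    B ↦ AB
    C ↦ BC

A->B, B->AB, C->BC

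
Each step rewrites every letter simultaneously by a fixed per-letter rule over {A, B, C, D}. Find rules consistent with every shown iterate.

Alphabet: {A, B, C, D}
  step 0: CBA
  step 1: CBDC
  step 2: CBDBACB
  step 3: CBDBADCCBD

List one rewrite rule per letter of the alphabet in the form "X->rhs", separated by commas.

A->C, B->D, C->CB, D->BA

  step 2 ⇒ step 3: CBDBACB ⇒ CB·D·BA·D·C·CB·D
    A ↦ C
    B ↦ D
    C ↦ CB
    D ↦ BA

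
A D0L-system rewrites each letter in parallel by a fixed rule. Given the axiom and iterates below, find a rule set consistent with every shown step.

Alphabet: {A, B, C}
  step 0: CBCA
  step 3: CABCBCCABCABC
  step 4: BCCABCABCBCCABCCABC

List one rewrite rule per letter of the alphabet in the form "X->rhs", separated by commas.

  step 3 ⇒ step 4: CABCBCCABCABC ⇒ BC·C·A·BC·A·BC·BC·C·A·BC·C·A·BC
    A ↦ C
    B ↦ A
    C ↦ BC

A->C, B->A, C->BC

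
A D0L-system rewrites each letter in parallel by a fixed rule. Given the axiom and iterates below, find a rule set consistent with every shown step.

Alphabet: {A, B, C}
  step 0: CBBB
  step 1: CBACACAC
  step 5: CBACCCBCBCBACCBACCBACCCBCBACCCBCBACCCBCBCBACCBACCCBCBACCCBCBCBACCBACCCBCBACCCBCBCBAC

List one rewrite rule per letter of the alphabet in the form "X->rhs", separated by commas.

  step 0 ⇒ step 1: CBBB ⇒ CB·AC·AC·AC
    B ↦ AC
    C ↦ CB
    A ↦ C  (constrained at step 1)

A->C, B->AC, C->CB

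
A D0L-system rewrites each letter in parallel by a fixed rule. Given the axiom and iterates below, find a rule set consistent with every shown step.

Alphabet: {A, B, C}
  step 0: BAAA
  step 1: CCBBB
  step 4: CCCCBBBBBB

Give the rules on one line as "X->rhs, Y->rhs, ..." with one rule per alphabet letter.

  step 0 ⇒ step 1: BAAA ⇒ CC·B·B·B
    A ↦ B
    B ↦ CC
    C ↦ A  (constrained at step 1)

A->B, B->CC, C->A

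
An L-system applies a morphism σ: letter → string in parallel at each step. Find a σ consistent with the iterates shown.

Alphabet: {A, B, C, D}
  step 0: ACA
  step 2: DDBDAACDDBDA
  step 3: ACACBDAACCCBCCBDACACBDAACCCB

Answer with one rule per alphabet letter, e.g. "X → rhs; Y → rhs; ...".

A->CCB, B->BDA, C->D, D->AC

  step 2 ⇒ step 3: DDBDAACDDBDA ⇒ AC·AC·BDA·AC·CCB·CCB·D·AC·AC·BDA·AC·CCB
    A ↦ CCB
    B ↦ BDA
    C ↦ D
    D ↦ AC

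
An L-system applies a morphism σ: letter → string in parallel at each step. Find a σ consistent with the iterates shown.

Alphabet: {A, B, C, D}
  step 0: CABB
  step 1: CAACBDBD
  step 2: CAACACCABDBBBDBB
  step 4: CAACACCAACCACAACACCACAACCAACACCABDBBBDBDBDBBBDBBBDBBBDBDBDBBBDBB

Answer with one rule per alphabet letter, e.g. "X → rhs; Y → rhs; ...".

  step 1 ⇒ step 2: CAACBDBD ⇒ CA·AC·AC·CA·BD·BB·BD·BB
    A ↦ AC
    B ↦ BD
    C ↦ CA
    D ↦ BB

A->AC, B->BD, C->CA, D->BB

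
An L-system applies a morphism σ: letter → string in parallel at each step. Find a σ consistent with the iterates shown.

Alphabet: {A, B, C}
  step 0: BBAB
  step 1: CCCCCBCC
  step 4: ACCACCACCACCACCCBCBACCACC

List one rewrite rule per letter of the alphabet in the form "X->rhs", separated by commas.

  step 0 ⇒ step 1: BBAB ⇒ CC·CC·CB·CC
    A ↦ CB
    B ↦ CC
    C ↦ A  (constrained at step 1)

A->CB, B->CC, C->A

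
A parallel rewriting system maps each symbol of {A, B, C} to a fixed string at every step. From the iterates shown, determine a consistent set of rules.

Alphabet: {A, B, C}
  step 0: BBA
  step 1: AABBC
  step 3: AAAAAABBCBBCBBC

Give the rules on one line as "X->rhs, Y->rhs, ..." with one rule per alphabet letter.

A->BBC, B->A, C->A

  step 0 ⇒ step 1: BBA ⇒ A·A·BBC
    A ↦ BBC
    B ↦ A
    C ↦ A  (constrained at step 1)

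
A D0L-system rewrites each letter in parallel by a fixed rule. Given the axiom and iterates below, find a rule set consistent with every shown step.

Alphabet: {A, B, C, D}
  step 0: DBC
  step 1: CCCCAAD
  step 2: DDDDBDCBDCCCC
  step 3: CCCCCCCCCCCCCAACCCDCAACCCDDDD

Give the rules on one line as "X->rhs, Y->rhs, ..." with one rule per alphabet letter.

  step 2 ⇒ step 3: DDDDBDCBDCCCC ⇒ CCC·CCC·CCC·CCC·CAA·CCC·D·CAA·CCC·D·D·D·D
    B ↦ CAA
    C ↦ D
    D ↦ CCC
  step 1 ⇒ step 2: CCCCAAD ⇒ D·D·D·D·BDC·BDC·CCC
    A ↦ BDC

A->BDC, B->CAA, C->D, D->CCC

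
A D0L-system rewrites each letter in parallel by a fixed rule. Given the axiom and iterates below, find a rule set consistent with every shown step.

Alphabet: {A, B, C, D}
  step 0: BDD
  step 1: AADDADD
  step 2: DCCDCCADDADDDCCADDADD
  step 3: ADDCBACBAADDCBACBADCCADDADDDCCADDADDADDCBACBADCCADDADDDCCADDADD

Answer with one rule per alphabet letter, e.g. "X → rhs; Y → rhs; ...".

  step 2 ⇒ step 3: DCCDCCADDADDDCCADDADD ⇒ ADD·CBA·CBA·ADD·CBA·CBA·DCC·ADD·ADD·DCC·ADD·ADD·ADD·CBA·CBA·DCC·ADD·ADD·DCC·ADD·ADD
    A ↦ DCC
    C ↦ CBA
    D ↦ ADD
  step 0 ⇒ step 1: BDD ⇒ A·ADD·ADD
    B ↦ A

A->DCC, B->A, C->CBA, D->ADD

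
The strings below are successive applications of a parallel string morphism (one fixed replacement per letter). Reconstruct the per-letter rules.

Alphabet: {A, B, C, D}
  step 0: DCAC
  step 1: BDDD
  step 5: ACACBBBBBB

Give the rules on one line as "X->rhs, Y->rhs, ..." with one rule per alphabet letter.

  step 0 ⇒ step 1: DCAC ⇒ B·D·D·D
    A ↦ D
    C ↦ D
    D ↦ B
    B ↦ AC  (constrained at step 1)

A->D, B->AC, C->D, D->B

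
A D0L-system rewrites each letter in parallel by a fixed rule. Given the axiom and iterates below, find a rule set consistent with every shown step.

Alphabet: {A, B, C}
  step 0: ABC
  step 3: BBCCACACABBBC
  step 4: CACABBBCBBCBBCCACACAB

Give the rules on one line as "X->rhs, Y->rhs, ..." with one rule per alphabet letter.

A->BC, B->CA, C->B

  step 3 ⇒ step 4: BBCCACACABBBC ⇒ CA·CA·B·B·BC·B·BC·B·BC·CA·CA·CA·B
    A ↦ BC
    B ↦ CA
    C ↦ B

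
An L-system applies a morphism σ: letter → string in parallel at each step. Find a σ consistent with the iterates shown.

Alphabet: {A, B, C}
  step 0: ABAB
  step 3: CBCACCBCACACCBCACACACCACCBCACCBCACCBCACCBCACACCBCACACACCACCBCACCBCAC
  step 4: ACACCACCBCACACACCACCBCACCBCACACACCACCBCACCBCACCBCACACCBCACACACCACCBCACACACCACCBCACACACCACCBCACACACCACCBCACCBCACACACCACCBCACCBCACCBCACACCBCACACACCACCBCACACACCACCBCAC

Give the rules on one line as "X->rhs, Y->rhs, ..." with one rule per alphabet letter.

  step 3 ⇒ step 4: CBCACCBCACACCBCACACACCACCBCACCBCACCBCACCBCACACCBCACACACCACCBCACCBCAC ⇒ AC·ACC·AC·CBC·AC·AC·ACC·AC·CBC·AC·CBC·AC·AC·ACC·AC·CBC·AC·CBC·AC·CBC·AC·AC·CBC·AC·AC·ACC·AC·CBC·AC·AC·ACC·AC·CBC·AC·AC·ACC·AC·CBC·AC·AC·ACC·AC·CBC·AC·CBC·AC·AC·ACC·AC·CBC·AC·CBC·AC·CBC·AC·AC·CBC·AC·AC·ACC·AC·CBC·AC·AC·ACC·AC·CBC·AC
    A ↦ CBC
    B ↦ ACC
    C ↦ AC

A->CBC, B->ACC, C->AC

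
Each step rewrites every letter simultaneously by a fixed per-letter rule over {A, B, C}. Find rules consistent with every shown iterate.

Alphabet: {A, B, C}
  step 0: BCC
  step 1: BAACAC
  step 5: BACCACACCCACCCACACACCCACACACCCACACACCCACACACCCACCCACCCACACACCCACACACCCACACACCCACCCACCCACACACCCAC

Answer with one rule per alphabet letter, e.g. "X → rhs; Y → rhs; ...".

A->CC, B->BA, C->AC

  step 0 ⇒ step 1: BCC ⇒ BA·AC·AC
    B ↦ BA
    C ↦ AC
    A ↦ CC  (constrained at step 1)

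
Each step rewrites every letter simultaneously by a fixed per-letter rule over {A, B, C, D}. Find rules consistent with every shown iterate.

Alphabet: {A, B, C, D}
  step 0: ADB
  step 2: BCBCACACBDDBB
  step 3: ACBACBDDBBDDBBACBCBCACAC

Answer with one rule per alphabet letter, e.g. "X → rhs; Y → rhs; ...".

  step 2 ⇒ step 3: BCBCACACBDDBB ⇒ AC·B·AC·B·DDB·B·DDB·B·AC·BC·BC·AC·AC
    A ↦ DDB
    B ↦ AC
    C ↦ B
    D ↦ BC

A->DDB, B->AC, C->B, D->BC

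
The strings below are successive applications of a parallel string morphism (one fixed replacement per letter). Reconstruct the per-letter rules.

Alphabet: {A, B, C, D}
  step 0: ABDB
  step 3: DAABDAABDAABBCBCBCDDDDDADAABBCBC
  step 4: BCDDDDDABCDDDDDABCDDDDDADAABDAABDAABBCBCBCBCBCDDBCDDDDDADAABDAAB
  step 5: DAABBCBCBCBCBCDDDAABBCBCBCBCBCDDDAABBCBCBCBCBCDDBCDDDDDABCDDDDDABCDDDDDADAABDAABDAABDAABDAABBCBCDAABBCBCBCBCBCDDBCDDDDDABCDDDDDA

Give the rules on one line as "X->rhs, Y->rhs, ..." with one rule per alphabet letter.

A->DD, B->DA, C->AB, D->BC

  step 4 ⇒ step 5: BCDDDDDABCDDDDDABCDDDDDADAABDAABDAABBCBCBCBCBCDDBCDDDDDADAABDAAB ⇒ DA·AB·BC·BC·BC·BC·BC·DD·DA·AB·BC·BC·BC·BC·BC·DD·DA·AB·BC·BC·BC·BC·BC·DD·BC·DD·DD·DA·BC·DD·DD·DA·BC·DD·DD·DA·DA·AB·DA·AB·DA·AB·DA·AB·DA·AB·BC·BC·DA·AB·BC·BC·BC·BC·BC·DD·BC·DD·DD·DA·BC·DD·DD·DA
    A ↦ DD
    B ↦ DA
    C ↦ AB
    D ↦ BC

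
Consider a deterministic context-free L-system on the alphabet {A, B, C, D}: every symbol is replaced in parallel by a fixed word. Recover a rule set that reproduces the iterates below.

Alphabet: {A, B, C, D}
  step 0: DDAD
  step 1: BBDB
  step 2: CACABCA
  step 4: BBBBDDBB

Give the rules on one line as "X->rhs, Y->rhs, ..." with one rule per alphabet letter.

A->D, B->CA, C->D, D->B

  step 1 ⇒ step 2: BBDB ⇒ CA·CA·B·CA
    B ↦ CA
    D ↦ B
  step 0 ⇒ step 1: DDAD ⇒ B·B·D·B
    A ↦ D
    C ↦ D  (constrained at step 2)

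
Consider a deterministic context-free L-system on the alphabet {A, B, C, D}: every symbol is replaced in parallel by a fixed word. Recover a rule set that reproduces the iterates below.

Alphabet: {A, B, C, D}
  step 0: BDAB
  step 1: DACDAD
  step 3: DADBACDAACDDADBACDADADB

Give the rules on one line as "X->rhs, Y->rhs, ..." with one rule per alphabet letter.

A->DA, B->D, C->DB, D->AC

  step 0 ⇒ step 1: BDAB ⇒ D·AC·DA·D
    A ↦ DA
    B ↦ D
    D ↦ AC
    C ↦ DB  (constrained at step 1)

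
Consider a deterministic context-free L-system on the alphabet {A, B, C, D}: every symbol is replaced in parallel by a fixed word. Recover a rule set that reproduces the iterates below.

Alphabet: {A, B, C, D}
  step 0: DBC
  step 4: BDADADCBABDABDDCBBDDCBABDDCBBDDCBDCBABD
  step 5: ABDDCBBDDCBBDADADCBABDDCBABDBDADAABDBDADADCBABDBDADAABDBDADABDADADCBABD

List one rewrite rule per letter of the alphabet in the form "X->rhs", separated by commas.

  step 4 ⇒ step 5: BDADADCBABDABDDCBBDDCBABDDCBBDDCBDCBABD ⇒ A·BD·DCB·BD·DCB·BD·AD·A·DCB·A·BD·DCB·A·BD·BD·AD·A·A·BD·BD·AD·A·DCB·A·BD·BD·AD·A·A·BD·BD·AD·A·BD·AD·A·DCB·A·BD
    A ↦ DCB
    B ↦ A
    C ↦ AD
    D ↦ BD

A->DCB, B->A, C->AD, D->BD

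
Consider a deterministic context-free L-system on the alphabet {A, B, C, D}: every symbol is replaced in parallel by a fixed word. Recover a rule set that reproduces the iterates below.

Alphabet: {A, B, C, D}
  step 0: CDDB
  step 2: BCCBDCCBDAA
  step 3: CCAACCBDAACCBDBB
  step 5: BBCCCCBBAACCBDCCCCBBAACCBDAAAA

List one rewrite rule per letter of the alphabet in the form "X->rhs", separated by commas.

A->B, B->CC, C->A, D->BD

  step 2 ⇒ step 3: BCCBDCCBDAA ⇒ CC·A·A·CC·BD·A·A·CC·BD·B·B
    A ↦ B
    B ↦ CC
    C ↦ A
    D ↦ BD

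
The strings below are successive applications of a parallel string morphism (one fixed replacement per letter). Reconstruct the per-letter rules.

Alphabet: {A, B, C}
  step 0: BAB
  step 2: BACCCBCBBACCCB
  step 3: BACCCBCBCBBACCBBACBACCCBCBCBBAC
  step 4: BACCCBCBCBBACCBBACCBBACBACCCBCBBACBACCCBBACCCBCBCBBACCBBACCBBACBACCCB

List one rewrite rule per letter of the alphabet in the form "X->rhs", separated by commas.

A->C, B->BAC, C->CB

  step 3 ⇒ step 4: BACCCBCBCBBACCBBACBACCCBCBCBBAC ⇒ BAC·C·CB·CB·CB·BAC·CB·BAC·CB·BAC·BAC·C·CB·CB·BAC·BAC·C·CB·BAC·C·CB·CB·CB·BAC·CB·BAC·CB·BAC·BAC·C·CB
    A ↦ C
    B ↦ BAC
    C ↦ CB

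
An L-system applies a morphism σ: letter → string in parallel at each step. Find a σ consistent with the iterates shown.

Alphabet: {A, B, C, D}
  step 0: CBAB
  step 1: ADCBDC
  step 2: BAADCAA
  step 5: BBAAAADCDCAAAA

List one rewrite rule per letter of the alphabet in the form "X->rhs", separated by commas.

A->B, B->DC, C->A, D->A

  step 1 ⇒ step 2: ADCBDC ⇒ B·A·A·DC·A·A
    A ↦ B
    B ↦ DC
    C ↦ A
    D ↦ A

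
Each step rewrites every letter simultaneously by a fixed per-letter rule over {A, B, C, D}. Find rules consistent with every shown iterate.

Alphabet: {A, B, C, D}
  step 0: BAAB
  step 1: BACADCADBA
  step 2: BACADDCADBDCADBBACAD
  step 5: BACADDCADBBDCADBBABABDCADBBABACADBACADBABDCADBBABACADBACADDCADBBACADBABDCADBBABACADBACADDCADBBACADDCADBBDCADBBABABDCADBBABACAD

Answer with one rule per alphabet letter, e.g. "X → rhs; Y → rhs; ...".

A->CAD, B->BA, C->D, D->B

  step 1 ⇒ step 2: BACADCADBA ⇒ BA·CAD·D·CAD·B·D·CAD·B·BA·CAD
    A ↦ CAD
    B ↦ BA
    C ↦ D
    D ↦ B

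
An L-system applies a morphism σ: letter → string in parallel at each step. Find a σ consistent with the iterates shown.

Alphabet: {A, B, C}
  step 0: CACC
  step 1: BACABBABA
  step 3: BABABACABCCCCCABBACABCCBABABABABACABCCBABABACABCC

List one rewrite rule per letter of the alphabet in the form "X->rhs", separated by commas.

A->CAB, B->CC, C->BA

  step 0 ⇒ step 1: CACC ⇒ BA·CAB·BA·BA
    A ↦ CAB
    C ↦ BA
    B ↦ CC  (constrained at step 1)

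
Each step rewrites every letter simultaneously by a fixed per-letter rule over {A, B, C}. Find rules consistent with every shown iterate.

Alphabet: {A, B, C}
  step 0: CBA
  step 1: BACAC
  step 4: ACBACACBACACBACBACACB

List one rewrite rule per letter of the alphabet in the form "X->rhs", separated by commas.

  step 0 ⇒ step 1: CBA ⇒ B·AC·AC
    A ↦ AC
    B ↦ AC
    C ↦ B

A->AC, B->AC, C->B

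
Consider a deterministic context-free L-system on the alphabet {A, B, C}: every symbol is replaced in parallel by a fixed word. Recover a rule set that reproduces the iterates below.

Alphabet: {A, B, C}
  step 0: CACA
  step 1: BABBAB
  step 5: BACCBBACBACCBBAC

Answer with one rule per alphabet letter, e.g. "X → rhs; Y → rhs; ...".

A->B, B->C, C->BA

  step 0 ⇒ step 1: CACA ⇒ BA·B·BA·B
    A ↦ B
    C ↦ BA
    B ↦ C  (constrained at step 1)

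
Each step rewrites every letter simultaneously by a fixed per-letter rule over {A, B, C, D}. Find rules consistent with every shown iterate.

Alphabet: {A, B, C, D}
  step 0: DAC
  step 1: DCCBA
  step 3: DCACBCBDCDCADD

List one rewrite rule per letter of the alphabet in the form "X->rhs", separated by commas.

A->CB, B->DD, C->A, D->DC

  step 0 ⇒ step 1: DAC ⇒ DC·CB·A
    A ↦ CB
    C ↦ A
    D ↦ DC
    B ↦ DD  (constrained at step 1)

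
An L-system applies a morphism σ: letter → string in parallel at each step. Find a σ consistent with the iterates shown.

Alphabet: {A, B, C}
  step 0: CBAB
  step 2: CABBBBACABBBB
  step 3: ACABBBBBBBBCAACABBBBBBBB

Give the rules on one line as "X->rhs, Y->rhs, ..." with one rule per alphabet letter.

A->CA, B->BB, C->A

  step 2 ⇒ step 3: CABBBBACABBBB ⇒ A·CA·BB·BB·BB·BB·CA·A·CA·BB·BB·BB·BB
    A ↦ CA
    B ↦ BB
    C ↦ A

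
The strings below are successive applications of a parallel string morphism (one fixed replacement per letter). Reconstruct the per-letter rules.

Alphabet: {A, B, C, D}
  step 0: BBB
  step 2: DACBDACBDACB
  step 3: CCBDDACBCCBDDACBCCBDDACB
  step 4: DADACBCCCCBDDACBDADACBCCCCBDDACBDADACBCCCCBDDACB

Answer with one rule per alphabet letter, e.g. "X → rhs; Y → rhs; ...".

A->BD, B->CB, C->DA, D->CC

  step 3 ⇒ step 4: CCBDDACBCCBDDACBCCBDDACB ⇒ DA·DA·CB·CC·CC·BD·DA·CB·DA·DA·CB·CC·CC·BD·DA·CB·DA·DA·CB·CC·CC·BD·DA·CB
    A ↦ BD
    B ↦ CB
    C ↦ DA
    D ↦ CC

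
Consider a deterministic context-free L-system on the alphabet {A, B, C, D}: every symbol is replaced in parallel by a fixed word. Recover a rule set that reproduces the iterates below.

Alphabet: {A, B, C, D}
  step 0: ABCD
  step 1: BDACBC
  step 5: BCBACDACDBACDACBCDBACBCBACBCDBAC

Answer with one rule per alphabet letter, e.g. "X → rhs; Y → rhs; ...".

A->B, B->D, C->AC, D->BC

  step 0 ⇒ step 1: ABCD ⇒ B·D·AC·BC
    A ↦ B
    B ↦ D
    C ↦ AC
    D ↦ BC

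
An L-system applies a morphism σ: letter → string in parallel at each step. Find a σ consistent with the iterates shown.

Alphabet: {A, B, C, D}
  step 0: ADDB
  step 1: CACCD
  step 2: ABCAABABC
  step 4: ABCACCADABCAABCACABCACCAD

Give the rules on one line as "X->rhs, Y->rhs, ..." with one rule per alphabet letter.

  step 1 ⇒ step 2: CACCD ⇒ AB·CA·AB·AB·C
    A ↦ CA
    C ↦ AB
    D ↦ C
  step 0 ⇒ step 1: ADDB ⇒ CA·C·C·D
    B ↦ D

A->CA, B->D, C->AB, D->C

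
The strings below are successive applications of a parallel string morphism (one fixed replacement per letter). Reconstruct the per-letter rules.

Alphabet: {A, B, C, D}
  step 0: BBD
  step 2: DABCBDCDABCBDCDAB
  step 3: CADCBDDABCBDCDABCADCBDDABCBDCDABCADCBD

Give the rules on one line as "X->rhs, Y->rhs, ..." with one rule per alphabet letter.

  step 2 ⇒ step 3: DABCBDCDABCBDCDAB ⇒ C·AD·CBD·DAB·CBD·C·DAB·C·AD·CBD·DAB·CBD·C·DAB·C·AD·CBD
    A ↦ AD
    B ↦ CBD
    C ↦ DAB
    D ↦ C

A->AD, B->CBD, C->DAB, D->C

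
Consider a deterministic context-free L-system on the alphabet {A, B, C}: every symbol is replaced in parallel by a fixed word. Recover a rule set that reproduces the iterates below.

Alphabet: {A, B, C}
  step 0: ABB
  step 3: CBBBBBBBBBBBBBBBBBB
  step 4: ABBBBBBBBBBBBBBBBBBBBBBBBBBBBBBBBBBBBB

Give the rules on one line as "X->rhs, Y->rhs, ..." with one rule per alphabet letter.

  step 3 ⇒ step 4: CBBBBBBBBBBBBBBBBBB ⇒ AB·BB·BB·BB·BB·BB·BB·BB·BB·BB·BB·BB·BB·BB·BB·BB·BB·BB·BB
    B ↦ BB
    C ↦ AB
    A ↦ C  (constrained at step 0)

A->C, B->BB, C->AB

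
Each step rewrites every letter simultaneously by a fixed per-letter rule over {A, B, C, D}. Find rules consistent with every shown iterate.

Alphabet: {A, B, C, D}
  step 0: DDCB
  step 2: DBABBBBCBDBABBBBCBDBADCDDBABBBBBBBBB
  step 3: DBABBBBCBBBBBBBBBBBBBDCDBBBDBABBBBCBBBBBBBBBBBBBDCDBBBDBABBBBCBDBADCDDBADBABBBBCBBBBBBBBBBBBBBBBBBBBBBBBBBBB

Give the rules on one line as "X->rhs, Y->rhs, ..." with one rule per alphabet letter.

A->BCB, B->BBB, C->DCD, D->DBA

  step 2 ⇒ step 3: DBABBBBCBDBABBBBCBDBADCDDBABBBBBBBBB ⇒ DBA·BBB·BCB·BBB·BBB·BBB·BBB·DCD·BBB·DBA·BBB·BCB·BBB·BBB·BBB·BBB·DCD·BBB·DBA·BBB·BCB·DBA·DCD·DBA·DBA·BBB·BCB·BBB·BBB·BBB·BBB·BBB·BBB·BBB·BBB·BBB
    A ↦ BCB
    B ↦ BBB
    C ↦ DCD
    D ↦ DBA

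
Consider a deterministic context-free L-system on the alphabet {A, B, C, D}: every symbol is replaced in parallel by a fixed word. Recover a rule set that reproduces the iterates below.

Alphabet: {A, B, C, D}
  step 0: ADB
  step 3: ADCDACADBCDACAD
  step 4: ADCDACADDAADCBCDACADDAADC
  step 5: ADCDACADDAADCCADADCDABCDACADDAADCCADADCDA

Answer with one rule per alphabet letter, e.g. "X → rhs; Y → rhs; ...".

  step 4 ⇒ step 5: ADCDACADDAADCBCDACADDAADC ⇒ AD·C·DA·C·AD·DA·AD·C·C·AD·AD·C·DA·BC·DA·C·AD·DA·AD·C·C·AD·AD·C·DA
    A ↦ AD
    B ↦ BC
    C ↦ DA
    D ↦ C

A->AD, B->BC, C->DA, D->C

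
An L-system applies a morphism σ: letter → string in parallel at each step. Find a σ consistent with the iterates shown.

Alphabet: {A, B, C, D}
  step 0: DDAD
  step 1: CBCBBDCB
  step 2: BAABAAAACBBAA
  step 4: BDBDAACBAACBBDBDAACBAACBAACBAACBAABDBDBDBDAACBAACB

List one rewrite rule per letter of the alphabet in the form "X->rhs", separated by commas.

A->BD, B->AA, C->B, D->CB

  step 1 ⇒ step 2: CBCBBDCB ⇒ B·AA·B·AA·AA·CB·B·AA
    B ↦ AA
    C ↦ B
    D ↦ CB
  step 0 ⇒ step 1: DDAD ⇒ CB·CB·BD·CB
    A ↦ BD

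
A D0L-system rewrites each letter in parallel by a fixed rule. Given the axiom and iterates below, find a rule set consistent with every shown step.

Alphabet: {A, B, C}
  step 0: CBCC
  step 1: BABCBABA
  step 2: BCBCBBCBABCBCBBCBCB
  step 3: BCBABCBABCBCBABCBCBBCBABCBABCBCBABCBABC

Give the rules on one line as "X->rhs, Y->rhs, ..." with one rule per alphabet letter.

A->BCB, B->BC, C->BA

  step 2 ⇒ step 3: BCBCBBCBABCBCBBCBCB ⇒ BC·BA·BC·BA·BC·BC·BA·BC·BCB·BC·BA·BC·BA·BC·BC·BA·BC·BA·BC
    A ↦ BCB
    B ↦ BC
    C ↦ BA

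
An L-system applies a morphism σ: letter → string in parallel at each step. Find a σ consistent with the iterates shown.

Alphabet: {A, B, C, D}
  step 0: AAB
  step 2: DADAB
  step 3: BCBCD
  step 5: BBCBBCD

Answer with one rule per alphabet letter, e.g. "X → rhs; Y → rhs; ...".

A->C, B->D, C->DA, D->B

  step 2 ⇒ step 3: DADAB ⇒ B·C·B·C·D
    A ↦ C
    B ↦ D
    D ↦ B
    C ↦ DA  (constrained at step 3)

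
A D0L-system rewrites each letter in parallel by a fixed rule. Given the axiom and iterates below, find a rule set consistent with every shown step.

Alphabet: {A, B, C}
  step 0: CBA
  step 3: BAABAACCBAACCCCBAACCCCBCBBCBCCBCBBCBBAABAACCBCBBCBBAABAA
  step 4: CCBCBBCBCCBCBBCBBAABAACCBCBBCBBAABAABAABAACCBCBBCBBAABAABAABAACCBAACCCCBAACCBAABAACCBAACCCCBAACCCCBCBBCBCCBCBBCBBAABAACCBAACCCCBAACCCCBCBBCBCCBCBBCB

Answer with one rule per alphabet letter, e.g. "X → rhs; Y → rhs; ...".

A->BCB, B->CC, C->BAA

  step 3 ⇒ step 4: BAABAACCBAACCCCBAACCCCBCBBCBCCBCBBCBBAABAACCBCBBCBBAABAA ⇒ CC·BCB·BCB·CC·BCB·BCB·BAA·BAA·CC·BCB·BCB·BAA·BAA·BAA·BAA·CC·BCB·BCB·BAA·BAA·BAA·BAA·CC·BAA·CC·CC·BAA·CC·BAA·BAA·CC·BAA·CC·CC·BAA·CC·CC·BCB·BCB·CC·BCB·BCB·BAA·BAA·CC·BAA·CC·CC·BAA·CC·CC·BCB·BCB·CC·BCB·BCB
    A ↦ BCB
    B ↦ CC
    C ↦ BAA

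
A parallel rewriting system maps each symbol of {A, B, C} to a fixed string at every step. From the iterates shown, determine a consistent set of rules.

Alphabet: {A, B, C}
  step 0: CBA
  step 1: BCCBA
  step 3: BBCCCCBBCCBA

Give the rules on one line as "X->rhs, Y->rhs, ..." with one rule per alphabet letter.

A->BA, B->CC, C->B

  step 0 ⇒ step 1: CBA ⇒ B·CC·BA
    A ↦ BA
    B ↦ CC
    C ↦ B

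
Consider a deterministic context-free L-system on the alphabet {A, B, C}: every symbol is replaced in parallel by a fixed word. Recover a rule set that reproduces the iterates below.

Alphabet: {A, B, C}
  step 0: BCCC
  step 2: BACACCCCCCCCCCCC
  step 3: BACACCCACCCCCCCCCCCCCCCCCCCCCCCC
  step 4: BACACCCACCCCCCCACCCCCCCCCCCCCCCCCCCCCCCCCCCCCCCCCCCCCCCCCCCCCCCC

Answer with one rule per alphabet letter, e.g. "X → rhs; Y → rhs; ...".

  step 3 ⇒ step 4: BACACCCACCCCCCCCCCCCCCCCCCCCCCCC ⇒ BA·CA·CC·CA·CC·CC·CC·CA·CC·CC·CC·CC·CC·CC·CC·CC·CC·CC·CC·CC·CC·CC·CC·CC·CC·CC·CC·CC·CC·CC·CC·CC
    A ↦ CA
    B ↦ BA
    C ↦ CC

A->CA, B->BA, C->CC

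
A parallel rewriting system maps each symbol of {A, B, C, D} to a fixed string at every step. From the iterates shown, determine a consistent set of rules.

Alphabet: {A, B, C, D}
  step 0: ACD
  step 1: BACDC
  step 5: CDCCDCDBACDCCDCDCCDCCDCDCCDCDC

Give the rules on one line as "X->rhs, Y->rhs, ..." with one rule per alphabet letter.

  step 0 ⇒ step 1: ACD ⇒ BA·CD·C
    A ↦ BA
    C ↦ CD
    D ↦ C
    B ↦ D  (constrained at step 1)

A->BA, B->D, C->CD, D->C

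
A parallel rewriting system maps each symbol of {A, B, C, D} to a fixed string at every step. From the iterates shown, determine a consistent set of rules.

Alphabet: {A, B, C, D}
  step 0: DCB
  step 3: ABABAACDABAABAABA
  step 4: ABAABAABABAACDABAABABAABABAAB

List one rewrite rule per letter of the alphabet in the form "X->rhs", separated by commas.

  step 3 ⇒ step 4: ABABAACDABAABAABA ⇒ AB·A·AB·A·AB·AB·AA·CD·AB·A·AB·AB·A·AB·AB·A·AB
    A ↦ AB
    B ↦ A
    C ↦ AA
    D ↦ CD

A->AB, B->A, C->AA, D->CD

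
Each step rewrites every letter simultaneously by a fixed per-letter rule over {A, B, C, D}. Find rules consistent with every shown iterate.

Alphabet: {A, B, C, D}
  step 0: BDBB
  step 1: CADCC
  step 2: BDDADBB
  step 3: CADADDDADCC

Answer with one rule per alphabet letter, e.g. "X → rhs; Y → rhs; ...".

  step 2 ⇒ step 3: BDDADBB ⇒ C·AD·AD·DD·AD·C·C
    A ↦ DD
    B ↦ C
    D ↦ AD
  step 1 ⇒ step 2: CADCC ⇒ B·DD·AD·B·B
    C ↦ B

A->DD, B->C, C->B, D->AD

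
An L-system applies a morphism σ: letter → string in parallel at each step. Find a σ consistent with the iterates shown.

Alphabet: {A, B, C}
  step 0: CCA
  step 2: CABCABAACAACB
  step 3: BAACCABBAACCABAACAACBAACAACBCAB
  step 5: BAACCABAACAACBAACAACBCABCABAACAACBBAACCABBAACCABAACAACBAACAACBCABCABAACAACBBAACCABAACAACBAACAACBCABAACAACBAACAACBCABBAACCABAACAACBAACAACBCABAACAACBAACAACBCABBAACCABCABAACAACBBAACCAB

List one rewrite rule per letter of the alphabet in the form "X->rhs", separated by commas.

A->AAC, B->CAB, C->B

  step 2 ⇒ step 3: CABCABAACAACB ⇒ B·AAC·CAB·B·AAC·CAB·AAC·AAC·B·AAC·AAC·B·CAB
    A ↦ AAC
    B ↦ CAB
    C ↦ B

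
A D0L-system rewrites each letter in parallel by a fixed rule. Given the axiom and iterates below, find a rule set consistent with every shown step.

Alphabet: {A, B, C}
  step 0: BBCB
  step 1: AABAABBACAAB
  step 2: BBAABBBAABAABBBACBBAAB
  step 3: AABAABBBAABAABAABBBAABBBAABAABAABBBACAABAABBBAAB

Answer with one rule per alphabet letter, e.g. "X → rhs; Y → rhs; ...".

  step 2 ⇒ step 3: BBAABBBAABAABBBACBBAAB ⇒ AAB·AAB·B·B·AAB·AAB·AAB·B·B·AAB·B·B·AAB·AAB·AAB·B·BAC·AAB·AAB·B·B·AAB
    A ↦ B
    B ↦ AAB
    C ↦ BAC

A->B, B->AAB, C->BAC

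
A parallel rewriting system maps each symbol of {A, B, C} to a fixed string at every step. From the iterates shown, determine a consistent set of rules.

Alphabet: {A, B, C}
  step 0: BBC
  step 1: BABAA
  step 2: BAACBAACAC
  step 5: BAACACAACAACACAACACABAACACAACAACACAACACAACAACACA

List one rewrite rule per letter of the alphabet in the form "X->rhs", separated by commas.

  step 1 ⇒ step 2: BABAA ⇒ BA·AC·BA·AC·AC
    A ↦ AC
    B ↦ BA
  step 0 ⇒ step 1: BBC ⇒ BA·BA·A
    C ↦ A

A->AC, B->BA, C->A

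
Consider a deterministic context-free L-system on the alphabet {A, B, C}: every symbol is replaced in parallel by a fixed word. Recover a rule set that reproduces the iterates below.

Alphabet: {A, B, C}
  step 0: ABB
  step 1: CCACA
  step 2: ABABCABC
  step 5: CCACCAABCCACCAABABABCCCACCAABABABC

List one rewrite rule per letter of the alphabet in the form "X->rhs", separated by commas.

  step 1 ⇒ step 2: CCACA ⇒ AB·AB·C·AB·C
    A ↦ C
    C ↦ AB
  step 0 ⇒ step 1: ABB ⇒ C·CA·CA
    B ↦ CA

A->C, B->CA, C->AB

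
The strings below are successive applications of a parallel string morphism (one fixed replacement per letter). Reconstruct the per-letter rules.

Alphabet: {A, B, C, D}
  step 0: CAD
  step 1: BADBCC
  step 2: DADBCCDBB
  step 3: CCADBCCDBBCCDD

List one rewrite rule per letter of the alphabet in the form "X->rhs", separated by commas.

  step 2 ⇒ step 3: DADBCCDBB ⇒ CC·ADB·CC·D·B·B·CC·D·D
    A ↦ ADB
    B ↦ D
    C ↦ B
    D ↦ CC

A->ADB, B->D, C->B, D->CC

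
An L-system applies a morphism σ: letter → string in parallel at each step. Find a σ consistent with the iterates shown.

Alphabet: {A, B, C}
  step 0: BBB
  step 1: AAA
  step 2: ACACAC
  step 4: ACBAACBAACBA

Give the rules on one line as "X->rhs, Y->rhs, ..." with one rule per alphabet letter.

  step 1 ⇒ step 2: AAA ⇒ AC·AC·AC
    A ↦ AC
  step 0 ⇒ step 1: BBB ⇒ A·A·A
    B ↦ A
    C ↦ B  (constrained at step 2)

A->AC, B->A, C->B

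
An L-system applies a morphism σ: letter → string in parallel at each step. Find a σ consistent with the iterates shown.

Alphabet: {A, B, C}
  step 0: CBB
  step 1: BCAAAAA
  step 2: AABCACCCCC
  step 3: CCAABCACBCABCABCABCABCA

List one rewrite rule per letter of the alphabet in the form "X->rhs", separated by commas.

  step 2 ⇒ step 3: AABCACCCCC ⇒ C·C·AA·BCA·C·BCA·BCA·BCA·BCA·BCA
    A ↦ C
    B ↦ AA
    C ↦ BCA

A->C, B->AA, C->BCA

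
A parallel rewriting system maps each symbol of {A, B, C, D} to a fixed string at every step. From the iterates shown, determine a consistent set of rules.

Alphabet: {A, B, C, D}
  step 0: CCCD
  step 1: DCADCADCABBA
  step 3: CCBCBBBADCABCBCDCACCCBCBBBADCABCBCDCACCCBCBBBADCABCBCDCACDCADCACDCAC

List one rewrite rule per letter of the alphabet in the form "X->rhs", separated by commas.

  step 0 ⇒ step 1: CCCD ⇒ DCA·DCA·DCA·BBA
    C ↦ DCA
    D ↦ BBA
    A ↦ BCB  (constrained at step 1)
    B ↦ C  (constrained at step 1)

A->BCB, B->C, C->DCA, D->BBA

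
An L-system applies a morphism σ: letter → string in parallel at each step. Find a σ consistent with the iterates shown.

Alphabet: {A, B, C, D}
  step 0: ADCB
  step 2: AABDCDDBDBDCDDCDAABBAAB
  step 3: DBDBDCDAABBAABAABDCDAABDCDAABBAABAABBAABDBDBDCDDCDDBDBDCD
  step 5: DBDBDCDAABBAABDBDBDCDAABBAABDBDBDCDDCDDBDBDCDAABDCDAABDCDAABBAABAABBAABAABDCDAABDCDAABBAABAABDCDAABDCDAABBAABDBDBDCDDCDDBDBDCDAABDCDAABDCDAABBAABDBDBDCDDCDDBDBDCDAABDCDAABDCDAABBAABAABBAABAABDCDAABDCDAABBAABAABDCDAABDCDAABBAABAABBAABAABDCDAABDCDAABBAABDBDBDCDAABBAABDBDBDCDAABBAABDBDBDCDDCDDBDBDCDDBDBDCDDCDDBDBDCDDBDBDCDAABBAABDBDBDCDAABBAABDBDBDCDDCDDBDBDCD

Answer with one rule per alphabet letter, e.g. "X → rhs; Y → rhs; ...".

  step 2 ⇒ step 3: AABDCDDBDBDCDDCDAABBAAB ⇒ DB·DB·DCD·AAB·B·AAB·AAB·DCD·AAB·DCD·AAB·B·AAB·AAB·B·AAB·DB·DB·DCD·DCD·DB·DB·DCD
    A ↦ DB
    B ↦ DCD
    C ↦ B
    D ↦ AAB

A->DB, B->DCD, C->B, D->AAB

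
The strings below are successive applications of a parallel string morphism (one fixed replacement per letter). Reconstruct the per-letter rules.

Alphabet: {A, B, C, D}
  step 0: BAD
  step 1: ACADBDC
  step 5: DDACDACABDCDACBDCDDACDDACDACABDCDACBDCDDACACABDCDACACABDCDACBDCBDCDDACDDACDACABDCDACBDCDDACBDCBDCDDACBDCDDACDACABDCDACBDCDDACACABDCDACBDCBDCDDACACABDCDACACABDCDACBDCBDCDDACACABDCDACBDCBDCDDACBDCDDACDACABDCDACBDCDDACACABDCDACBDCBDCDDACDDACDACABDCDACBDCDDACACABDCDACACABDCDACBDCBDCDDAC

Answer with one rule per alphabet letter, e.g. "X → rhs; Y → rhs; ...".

A->D, B->ACA, C->DAC, D->BDC

  step 0 ⇒ step 1: BAD ⇒ ACA·D·BDC
    A ↦ D
    B ↦ ACA
    D ↦ BDC
    C ↦ DAC  (constrained at step 1)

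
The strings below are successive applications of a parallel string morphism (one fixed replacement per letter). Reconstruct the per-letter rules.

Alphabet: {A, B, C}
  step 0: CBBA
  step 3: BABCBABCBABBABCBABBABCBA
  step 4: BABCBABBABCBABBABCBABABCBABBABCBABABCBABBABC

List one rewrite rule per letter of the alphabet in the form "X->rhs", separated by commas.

A->BC, B->BA, C->B

  step 3 ⇒ step 4: BABCBABCBABBABCBABBABCBA ⇒ BA·BC·BA·B·BA·BC·BA·B·BA·BC·BA·BA·BC·BA·B·BA·BC·BA·BA·BC·BA·B·BA·BC
    A ↦ BC
    B ↦ BA
    C ↦ B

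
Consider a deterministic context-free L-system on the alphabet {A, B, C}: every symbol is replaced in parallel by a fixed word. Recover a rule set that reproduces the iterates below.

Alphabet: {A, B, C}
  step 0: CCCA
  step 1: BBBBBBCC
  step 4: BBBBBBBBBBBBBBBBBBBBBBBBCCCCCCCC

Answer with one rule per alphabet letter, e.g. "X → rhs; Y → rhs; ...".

A->CC, B->A, C->BB

  step 0 ⇒ step 1: CCCA ⇒ BB·BB·BB·CC
    A ↦ CC
    C ↦ BB
    B ↦ A  (constrained at step 1)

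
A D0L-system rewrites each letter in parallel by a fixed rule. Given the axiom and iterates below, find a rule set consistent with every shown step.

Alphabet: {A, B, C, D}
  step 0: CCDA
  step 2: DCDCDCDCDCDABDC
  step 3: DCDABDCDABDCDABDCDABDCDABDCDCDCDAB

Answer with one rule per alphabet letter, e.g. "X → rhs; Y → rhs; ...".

A->D, B->C, C->DAB, D->DC

  step 2 ⇒ step 3: DCDCDCDCDCDABDC ⇒ DC·DAB·DC·DAB·DC·DAB·DC·DAB·DC·DAB·DC·D·C·DC·DAB
    A ↦ D
    B ↦ C
    C ↦ DAB
    D ↦ DC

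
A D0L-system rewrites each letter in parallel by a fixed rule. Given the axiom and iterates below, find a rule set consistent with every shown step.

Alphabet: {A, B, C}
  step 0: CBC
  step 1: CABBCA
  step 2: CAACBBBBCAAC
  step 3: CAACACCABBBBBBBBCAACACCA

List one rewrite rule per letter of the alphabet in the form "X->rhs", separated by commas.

A->AC, B->BB, C->CA

  step 2 ⇒ step 3: CAACBBBBCAAC ⇒ CA·AC·AC·CA·BB·BB·BB·BB·CA·AC·AC·CA
    A ↦ AC
    B ↦ BB
    C ↦ CA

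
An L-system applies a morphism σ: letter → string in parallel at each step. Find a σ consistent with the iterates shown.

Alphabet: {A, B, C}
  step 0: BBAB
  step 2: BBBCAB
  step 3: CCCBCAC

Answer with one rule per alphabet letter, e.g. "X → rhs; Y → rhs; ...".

A->CA, B->C, C->B

  step 2 ⇒ step 3: BBBCAB ⇒ C·C·C·B·CA·C
    A ↦ CA
    B ↦ C
    C ↦ B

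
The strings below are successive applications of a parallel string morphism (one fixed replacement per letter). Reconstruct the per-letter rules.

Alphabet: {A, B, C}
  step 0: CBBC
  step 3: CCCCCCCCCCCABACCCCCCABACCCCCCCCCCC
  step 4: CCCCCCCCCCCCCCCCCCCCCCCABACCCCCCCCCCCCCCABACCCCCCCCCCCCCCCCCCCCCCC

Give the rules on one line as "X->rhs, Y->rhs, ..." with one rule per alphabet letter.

  step 3 ⇒ step 4: CCCCCCCCCCCABACCCCCCABACCCCCCCCCCC ⇒ CC·CC·CC·CC·CC·CC·CC·CC·CC·CC·CC·C·ABA·C·CC·CC·CC·CC·CC·CC·C·ABA·C·CC·CC·CC·CC·CC·CC·CC·CC·CC·CC·CC
    A ↦ C
    B ↦ ABA
    C ↦ CC

A->C, B->ABA, C->CC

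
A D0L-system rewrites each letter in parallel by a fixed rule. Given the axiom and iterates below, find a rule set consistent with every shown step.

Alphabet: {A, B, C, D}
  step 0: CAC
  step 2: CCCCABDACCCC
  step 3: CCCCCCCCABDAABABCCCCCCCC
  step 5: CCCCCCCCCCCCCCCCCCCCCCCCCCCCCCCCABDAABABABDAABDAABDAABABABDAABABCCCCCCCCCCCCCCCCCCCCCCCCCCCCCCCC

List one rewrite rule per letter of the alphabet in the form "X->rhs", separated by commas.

A->AB, B->DA, C->CC, D->AB

  step 2 ⇒ step 3: CCCCABDACCCC ⇒ CC·CC·CC·CC·AB·DA·AB·AB·CC·CC·CC·CC
    A ↦ AB
    B ↦ DA
    C ↦ CC
    D ↦ AB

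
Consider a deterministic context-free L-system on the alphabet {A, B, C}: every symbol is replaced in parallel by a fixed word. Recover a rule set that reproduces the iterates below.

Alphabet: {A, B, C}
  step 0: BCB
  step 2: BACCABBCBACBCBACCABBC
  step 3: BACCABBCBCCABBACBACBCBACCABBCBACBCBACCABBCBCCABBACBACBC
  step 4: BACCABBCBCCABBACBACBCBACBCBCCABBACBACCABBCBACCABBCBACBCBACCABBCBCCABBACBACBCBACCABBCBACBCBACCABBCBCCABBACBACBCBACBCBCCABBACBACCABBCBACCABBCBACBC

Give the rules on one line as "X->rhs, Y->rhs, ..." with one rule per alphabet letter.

  step 3 ⇒ step 4: BACCABBCBCCABBACBACBCBACCABBCBACBCBACCABBCBCCABBACBACBC ⇒ BAC·CAB·BC·BC·CAB·BAC·BAC·BC·BAC·BC·BC·CAB·BAC·BAC·CAB·BC·BAC·CAB·BC·BAC·BC·BAC·CAB·BC·BC·CAB·BAC·BAC·BC·BAC·CAB·BC·BAC·BC·BAC·CAB·BC·BC·CAB·BAC·BAC·BC·BAC·BC·BC·CAB·BAC·BAC·CAB·BC·BAC·CAB·BC·BAC·BC
    A ↦ CAB
    B ↦ BAC
    C ↦ BC

A->CAB, B->BAC, C->BC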